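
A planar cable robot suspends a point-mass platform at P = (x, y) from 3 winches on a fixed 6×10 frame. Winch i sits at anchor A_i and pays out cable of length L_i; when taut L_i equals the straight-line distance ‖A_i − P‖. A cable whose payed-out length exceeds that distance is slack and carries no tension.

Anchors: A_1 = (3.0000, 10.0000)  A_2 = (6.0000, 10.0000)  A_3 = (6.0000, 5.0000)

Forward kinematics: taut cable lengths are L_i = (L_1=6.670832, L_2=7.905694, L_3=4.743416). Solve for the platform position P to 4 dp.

(1.5000, 3.5000)

circle eqns → linear via eq_j − eq_1; set q_j = A_j·A_j − L_j²
q_1 = 9.0000+100.0000−44.5000 = 64.5000
-6.0000·x + 0.0000·y = q_1−q_2 = -9.0000
-6.0000·x + 10.0000·y = q_1−q_3 = 26.0000
solve first two rows → x=1.5000, y=3.5000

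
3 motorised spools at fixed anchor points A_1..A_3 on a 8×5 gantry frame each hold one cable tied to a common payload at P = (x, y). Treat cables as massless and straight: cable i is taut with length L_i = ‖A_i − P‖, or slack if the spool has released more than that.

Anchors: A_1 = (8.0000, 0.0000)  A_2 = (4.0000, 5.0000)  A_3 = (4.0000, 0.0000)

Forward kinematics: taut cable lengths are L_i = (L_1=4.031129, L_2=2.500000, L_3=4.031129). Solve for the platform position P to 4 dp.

expand ‖A_i−P‖²=L_i² and subtract eq 1 (c_i ≔ ‖A_i‖²−L_i²)
c_1 = 64.0000+0.0000−16.2500 = 47.7500
eq1−eq2 → [8.0000  -10.0000]·P = 13.0000
eq1−eq3 → [8.0000  0.0000]·P = 48.0000
2×2 solve → P = (6.0000, 3.5000)

(6.0000, 3.5000)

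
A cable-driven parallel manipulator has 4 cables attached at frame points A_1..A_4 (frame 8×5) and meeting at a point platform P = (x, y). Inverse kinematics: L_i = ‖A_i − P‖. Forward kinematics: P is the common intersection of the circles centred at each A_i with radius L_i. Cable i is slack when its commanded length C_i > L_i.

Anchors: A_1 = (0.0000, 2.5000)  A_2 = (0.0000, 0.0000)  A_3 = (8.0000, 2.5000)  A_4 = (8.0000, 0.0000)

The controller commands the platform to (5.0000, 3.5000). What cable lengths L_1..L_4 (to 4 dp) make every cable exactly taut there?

cable 1: Δx=-5.0000, Δy=-1.0000; L_1 = √(Δx²+Δy²) = 5.0990
cable 2: Δx=-5.0000, Δy=-3.5000; L_2 = √(Δx²+Δy²) = 6.1033
cable 3: Δx=3.0000, Δy=-1.0000; L_3 = √(Δx²+Δy²) = 3.1623
cable 4: Δx=3.0000, Δy=-3.5000; L_4 = √(Δx²+Δy²) = 4.6098

(5.0990, 6.1033, 3.1623, 4.6098)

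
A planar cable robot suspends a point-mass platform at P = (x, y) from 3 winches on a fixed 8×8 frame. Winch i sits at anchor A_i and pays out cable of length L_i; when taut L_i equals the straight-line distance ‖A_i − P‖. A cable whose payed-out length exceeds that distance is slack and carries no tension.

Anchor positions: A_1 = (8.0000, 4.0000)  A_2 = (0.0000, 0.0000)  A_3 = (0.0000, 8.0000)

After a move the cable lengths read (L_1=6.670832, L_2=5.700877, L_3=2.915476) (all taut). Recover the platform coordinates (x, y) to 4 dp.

expand ‖A_i−P‖²=L_i² and subtract eq 1 (c_i ≔ ‖A_i‖²−L_i²)
c_1 = 64.0000+16.0000−44.5000 = 35.5000
eq1−eq2 → [16.0000  8.0000]·P = 68.0000
eq1−eq3 → [16.0000  -8.0000]·P = -20.0000
2×2 solve → P = (1.5000, 5.5000)

(1.5000, 5.5000)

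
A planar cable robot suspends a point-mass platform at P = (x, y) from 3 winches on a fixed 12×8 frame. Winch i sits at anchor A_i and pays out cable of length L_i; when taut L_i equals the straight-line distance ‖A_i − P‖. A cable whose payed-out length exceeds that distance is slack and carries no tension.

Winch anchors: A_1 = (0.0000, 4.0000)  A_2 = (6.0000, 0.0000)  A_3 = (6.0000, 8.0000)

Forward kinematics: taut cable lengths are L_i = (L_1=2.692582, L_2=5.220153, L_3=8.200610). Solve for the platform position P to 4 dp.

(1.0000, 1.5000)

each cable: (A_i−P)·(A_i−P) = L_i²; let k_i = ‖A_i‖²−L_i²
k_1 = 0.0000+16.0000−7.2500 = 8.7500
row 1: -12.0000x + 8.0000y = 0.0000  (k_2=8.7500)
row 2: -12.0000x − 8.0000y = -24.0000  (k_3=32.7500)
Cramer on rows 1–2 → x = 1.0000, y = 1.5000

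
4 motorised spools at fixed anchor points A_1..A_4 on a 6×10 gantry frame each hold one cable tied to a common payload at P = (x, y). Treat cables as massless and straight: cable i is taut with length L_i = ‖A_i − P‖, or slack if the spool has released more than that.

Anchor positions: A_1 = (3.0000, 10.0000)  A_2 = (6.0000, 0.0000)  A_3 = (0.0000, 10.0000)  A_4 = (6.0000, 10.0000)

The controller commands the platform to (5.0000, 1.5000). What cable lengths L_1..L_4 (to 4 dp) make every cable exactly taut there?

(8.7321, 1.8028, 9.8615, 8.5586)

L_1: Δ = A_1−P = (-2.0000, 8.5000) → ‖Δ‖ = √76.2500 = 8.7321
L_2: Δ = A_2−P = (1.0000, -1.5000) → ‖Δ‖ = √3.2500 = 1.8028
L_3: Δ = A_3−P = (-5.0000, 8.5000) → ‖Δ‖ = √97.2500 = 9.8615
L_4: Δ = A_4−P = (1.0000, 8.5000) → ‖Δ‖ = √73.2500 = 8.5586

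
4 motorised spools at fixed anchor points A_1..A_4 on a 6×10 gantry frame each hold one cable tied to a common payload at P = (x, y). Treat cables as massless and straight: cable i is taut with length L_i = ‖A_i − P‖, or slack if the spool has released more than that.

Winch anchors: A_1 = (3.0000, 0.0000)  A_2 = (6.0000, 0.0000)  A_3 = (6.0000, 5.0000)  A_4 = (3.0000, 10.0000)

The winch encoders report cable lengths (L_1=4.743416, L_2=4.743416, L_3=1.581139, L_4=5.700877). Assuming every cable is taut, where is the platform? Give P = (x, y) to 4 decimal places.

circle eqns → linear via eq_j − eq_1; set c_j = A_j·A_j − L_j²
c_1 = 9.0000+0.0000−22.5000 = -13.5000
-6.0000·x + 0.0000·y = c_1−c_2 = -27.0000
-6.0000·x − 10.0000·y = c_1−c_3 = -72.0000
0.0000·x − 20.0000·y = c_1−c_4 = -90.0000
solve first two rows → x=4.5000, y=4.5000
check cable 4: ‖A_4−P‖² = 32.5000 ≈ L_4² = 32.5000 ✓

(4.5000, 4.5000)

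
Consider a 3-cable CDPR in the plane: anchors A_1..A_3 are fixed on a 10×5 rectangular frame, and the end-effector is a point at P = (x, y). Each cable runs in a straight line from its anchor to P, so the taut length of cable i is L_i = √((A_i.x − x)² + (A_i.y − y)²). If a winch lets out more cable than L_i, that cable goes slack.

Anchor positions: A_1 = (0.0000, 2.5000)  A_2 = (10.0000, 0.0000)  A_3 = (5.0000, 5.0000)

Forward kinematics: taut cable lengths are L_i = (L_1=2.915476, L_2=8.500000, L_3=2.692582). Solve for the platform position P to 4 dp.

(2.5000, 4.0000)

each cable: (A_i−P)·(A_i−P) = L_i²; let c_i = ‖A_i‖²−L_i²
c_1 = 0.0000+6.2500−8.5000 = -2.2500
row 1: -20.0000x + 5.0000y = -30.0000  (c_2=27.7500)
row 2: -10.0000x − 5.0000y = -45.0000  (c_3=42.7500)
Cramer on rows 1–2 → x = 2.5000, y = 4.0000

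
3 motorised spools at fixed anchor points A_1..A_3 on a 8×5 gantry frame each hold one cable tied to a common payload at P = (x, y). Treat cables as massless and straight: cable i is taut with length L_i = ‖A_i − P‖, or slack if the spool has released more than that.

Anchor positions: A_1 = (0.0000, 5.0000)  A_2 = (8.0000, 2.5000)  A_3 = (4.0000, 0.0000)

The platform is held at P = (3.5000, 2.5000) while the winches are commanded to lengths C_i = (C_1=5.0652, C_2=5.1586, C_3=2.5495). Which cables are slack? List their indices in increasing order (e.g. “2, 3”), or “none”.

1, 2

cable 1: √((-3.5000)²+(2.5000)²)=4.3012, C_1=5.0652: slack
cable 2: √((4.5000)²+(0.0000)²)=4.5000, C_2=5.1586: slack
cable 3: √((0.5000)²+(-2.5000)²)=2.5495, C_3=2.5495: taut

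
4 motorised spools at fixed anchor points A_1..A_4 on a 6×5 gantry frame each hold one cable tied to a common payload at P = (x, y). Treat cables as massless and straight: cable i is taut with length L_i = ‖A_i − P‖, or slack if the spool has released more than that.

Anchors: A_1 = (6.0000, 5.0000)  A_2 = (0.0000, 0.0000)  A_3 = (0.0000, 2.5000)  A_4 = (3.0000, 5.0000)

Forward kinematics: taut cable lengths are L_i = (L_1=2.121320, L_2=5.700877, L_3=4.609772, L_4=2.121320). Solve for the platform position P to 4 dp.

(4.5000, 3.5000)

circle eqns → linear via eq_j − eq_1; set k_j = A_j·A_j − L_j²
k_1 = 36.0000+25.0000−4.5000 = 56.5000
12.0000·x + 10.0000·y = k_1−k_2 = 89.0000
12.0000·x + 5.0000·y = k_1−k_3 = 71.5000
6.0000·x + 0.0000·y = k_1−k_4 = 27.0000
solve first two rows → x=4.5000, y=3.5000
check cable 4: ‖A_4−P‖² = 4.5000 ≈ L_4² = 4.5000 ✓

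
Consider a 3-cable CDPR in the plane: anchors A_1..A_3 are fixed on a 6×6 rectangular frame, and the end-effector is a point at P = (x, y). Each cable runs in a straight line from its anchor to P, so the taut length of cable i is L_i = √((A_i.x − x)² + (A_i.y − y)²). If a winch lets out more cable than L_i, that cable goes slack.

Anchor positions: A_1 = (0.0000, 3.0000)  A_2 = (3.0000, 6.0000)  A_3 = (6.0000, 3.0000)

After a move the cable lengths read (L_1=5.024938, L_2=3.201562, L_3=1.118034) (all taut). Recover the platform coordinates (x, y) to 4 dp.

(5.0000, 3.5000)

each cable: (A_i−P)·(A_i−P) = L_i²; let k_i = ‖A_i‖²−L_i²
k_1 = 0.0000+9.0000−25.2500 = -16.2500
row 1: -6.0000x − 6.0000y = -51.0000  (k_2=34.7500)
row 2: -12.0000x + 0.0000y = -60.0000  (k_3=43.7500)
Cramer on rows 1–2 → x = 5.0000, y = 3.5000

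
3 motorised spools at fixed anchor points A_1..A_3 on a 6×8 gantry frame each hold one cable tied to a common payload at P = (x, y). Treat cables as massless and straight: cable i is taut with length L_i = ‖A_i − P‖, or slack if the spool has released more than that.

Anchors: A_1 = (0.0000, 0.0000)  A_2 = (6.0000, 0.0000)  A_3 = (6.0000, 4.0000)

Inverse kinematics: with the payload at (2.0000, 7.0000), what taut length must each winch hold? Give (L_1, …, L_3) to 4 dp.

(7.2801, 8.0623, 5.0000)

L_1 = √((0.0000−2.0000)² + (0.0000−7.0000)²) = 7.2801
L_2 = √((6.0000−2.0000)² + (0.0000−7.0000)²) = 8.0623
L_3 = √((6.0000−2.0000)² + (4.0000−7.0000)²) = 5.0000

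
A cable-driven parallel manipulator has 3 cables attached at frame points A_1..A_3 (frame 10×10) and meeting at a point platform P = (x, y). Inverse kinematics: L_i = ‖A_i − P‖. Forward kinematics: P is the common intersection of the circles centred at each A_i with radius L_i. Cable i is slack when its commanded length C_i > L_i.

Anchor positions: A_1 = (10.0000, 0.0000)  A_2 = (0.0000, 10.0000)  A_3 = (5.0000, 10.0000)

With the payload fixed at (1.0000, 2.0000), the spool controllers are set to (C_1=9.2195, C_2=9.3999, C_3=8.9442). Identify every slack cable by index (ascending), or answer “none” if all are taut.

cable 1: L_1 = ‖A_1−P‖ = 9.2195;  C_1 = 9.2195 → taut
cable 2: L_2 = ‖A_2−P‖ = 8.0623;  C_2 = 9.3999 → slack
cable 3: L_3 = ‖A_3−P‖ = 8.9443;  C_3 = 8.9442 → taut

2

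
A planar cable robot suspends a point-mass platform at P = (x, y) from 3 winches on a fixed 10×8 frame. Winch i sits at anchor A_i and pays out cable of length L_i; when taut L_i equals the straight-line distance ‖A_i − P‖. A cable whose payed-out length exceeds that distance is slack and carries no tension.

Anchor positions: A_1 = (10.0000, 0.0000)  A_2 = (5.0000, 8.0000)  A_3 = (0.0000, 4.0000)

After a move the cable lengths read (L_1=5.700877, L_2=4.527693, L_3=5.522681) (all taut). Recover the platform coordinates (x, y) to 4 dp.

circle eqns → linear via eq_j − eq_1; set c_j = A_j·A_j − L_j²
c_1 = 100.0000+0.0000−32.5000 = 67.5000
10.0000·x − 16.0000·y = c_1−c_2 = -1.0000
20.0000·x − 8.0000·y = c_1−c_3 = 82.0000
solve first two rows → x=5.5000, y=3.5000

(5.5000, 3.5000)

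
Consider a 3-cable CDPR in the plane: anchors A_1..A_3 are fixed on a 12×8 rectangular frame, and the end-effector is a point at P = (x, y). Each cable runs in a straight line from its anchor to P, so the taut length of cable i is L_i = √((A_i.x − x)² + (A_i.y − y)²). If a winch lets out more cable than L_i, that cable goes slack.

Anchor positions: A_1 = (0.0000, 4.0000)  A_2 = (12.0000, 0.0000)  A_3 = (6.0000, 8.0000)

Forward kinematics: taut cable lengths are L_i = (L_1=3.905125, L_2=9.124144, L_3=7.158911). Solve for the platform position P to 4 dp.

(3.0000, 1.5000)

each cable: (A_i−P)·(A_i−P) = L_i²; let c_i = ‖A_i‖²−L_i²
c_1 = 0.0000+16.0000−15.2500 = 0.7500
row 1: -24.0000x + 8.0000y = -60.0000  (c_2=60.7500)
row 2: -12.0000x − 8.0000y = -48.0000  (c_3=48.7500)
Cramer on rows 1–2 → x = 3.0000, y = 1.5000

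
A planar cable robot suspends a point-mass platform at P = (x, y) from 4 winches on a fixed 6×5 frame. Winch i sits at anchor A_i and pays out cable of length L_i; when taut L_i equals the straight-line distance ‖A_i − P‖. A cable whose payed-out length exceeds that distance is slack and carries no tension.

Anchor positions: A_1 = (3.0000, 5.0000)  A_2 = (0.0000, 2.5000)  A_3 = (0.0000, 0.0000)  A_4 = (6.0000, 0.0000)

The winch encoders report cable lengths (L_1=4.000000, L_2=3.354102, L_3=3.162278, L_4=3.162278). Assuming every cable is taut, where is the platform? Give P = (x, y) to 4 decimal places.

expand ‖A_i−P‖²=L_i² and subtract eq 1 (q_i ≔ ‖A_i‖²−L_i²)
q_1 = 9.0000+25.0000−16.0000 = 18.0000
eq1−eq2 → [6.0000  5.0000]·P = 23.0000
eq1−eq3 → [6.0000  10.0000]·P = 28.0000
eq1−eq4 → [-6.0000  10.0000]·P = -8.0000
2×2 solve → P = (3.0000, 1.0000)
check cable 4: ‖A_4−P‖² = 10.0000 ≈ L_4² = 10.0000 ✓

(3.0000, 1.0000)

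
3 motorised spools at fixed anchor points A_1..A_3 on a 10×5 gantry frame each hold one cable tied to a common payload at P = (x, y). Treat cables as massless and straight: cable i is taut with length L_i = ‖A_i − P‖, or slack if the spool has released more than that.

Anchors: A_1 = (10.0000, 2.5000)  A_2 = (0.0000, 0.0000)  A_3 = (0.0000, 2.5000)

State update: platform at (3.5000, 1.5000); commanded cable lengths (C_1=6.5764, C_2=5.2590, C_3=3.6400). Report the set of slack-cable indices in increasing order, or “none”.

cable 1: L_1 = ‖A_1−P‖ = 6.5765;  C_1 = 6.5764 → taut
cable 2: L_2 = ‖A_2−P‖ = 3.8079;  C_2 = 5.2590 → slack
cable 3: L_3 = ‖A_3−P‖ = 3.6401;  C_3 = 3.6400 → taut

2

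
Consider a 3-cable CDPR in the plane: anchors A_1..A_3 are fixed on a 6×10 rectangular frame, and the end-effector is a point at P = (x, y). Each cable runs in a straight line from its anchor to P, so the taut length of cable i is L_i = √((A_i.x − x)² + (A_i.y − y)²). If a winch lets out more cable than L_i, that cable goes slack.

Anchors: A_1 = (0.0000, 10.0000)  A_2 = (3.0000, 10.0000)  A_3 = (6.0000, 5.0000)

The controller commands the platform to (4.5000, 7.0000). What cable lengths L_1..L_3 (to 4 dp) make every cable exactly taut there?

cable 1: Δx=-4.5000, Δy=3.0000; L_1 = √(Δx²+Δy²) = 5.4083
cable 2: Δx=-1.5000, Δy=3.0000; L_2 = √(Δx²+Δy²) = 3.3541
cable 3: Δx=1.5000, Δy=-2.0000; L_3 = √(Δx²+Δy²) = 2.5000

(5.4083, 3.3541, 2.5000)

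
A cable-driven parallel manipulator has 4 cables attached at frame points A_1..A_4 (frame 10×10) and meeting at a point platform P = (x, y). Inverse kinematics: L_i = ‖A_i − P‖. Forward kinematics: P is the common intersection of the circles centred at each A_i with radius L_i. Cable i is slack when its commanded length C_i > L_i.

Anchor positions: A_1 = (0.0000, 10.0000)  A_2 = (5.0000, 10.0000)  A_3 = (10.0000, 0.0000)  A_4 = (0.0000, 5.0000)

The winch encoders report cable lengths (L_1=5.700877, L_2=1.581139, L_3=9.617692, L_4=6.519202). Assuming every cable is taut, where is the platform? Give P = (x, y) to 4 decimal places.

(5.5000, 8.5000)

expand ‖A_i−P‖²=L_i² and subtract eq 1 (q_i ≔ ‖A_i‖²−L_i²)
q_1 = 0.0000+100.0000−32.5000 = 67.5000
eq1−eq2 → [-10.0000  0.0000]·P = -55.0000
eq1−eq3 → [-20.0000  20.0000]·P = 60.0000
eq1−eq4 → [0.0000  10.0000]·P = 85.0000
2×2 solve → P = (5.5000, 8.5000)
check cable 4: ‖A_4−P‖² = 42.5000 ≈ L_4² = 42.5000 ✓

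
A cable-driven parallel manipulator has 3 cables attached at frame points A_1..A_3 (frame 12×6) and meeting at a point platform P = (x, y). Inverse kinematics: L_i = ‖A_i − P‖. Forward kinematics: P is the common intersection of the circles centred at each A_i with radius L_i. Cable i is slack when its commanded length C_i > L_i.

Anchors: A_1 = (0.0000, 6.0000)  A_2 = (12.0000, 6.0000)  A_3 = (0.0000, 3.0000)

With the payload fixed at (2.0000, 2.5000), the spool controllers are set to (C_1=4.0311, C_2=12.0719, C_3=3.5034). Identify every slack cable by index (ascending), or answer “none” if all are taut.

2, 3

cable 1: L_1 = ‖A_1−P‖ = 4.0311;  C_1 = 4.0311 → taut
cable 2: L_2 = ‖A_2−P‖ = 10.5948;  C_2 = 12.0719 → slack
cable 3: L_3 = ‖A_3−P‖ = 2.0616;  C_3 = 3.5034 → slack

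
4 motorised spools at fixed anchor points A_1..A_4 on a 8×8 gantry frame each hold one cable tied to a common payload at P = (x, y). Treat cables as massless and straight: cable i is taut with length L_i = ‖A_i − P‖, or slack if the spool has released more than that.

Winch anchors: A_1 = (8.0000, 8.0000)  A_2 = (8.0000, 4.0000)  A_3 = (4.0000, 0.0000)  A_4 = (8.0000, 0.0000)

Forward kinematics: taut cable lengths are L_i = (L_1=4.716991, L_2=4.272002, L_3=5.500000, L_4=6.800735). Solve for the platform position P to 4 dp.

expand ‖A_i−P‖²=L_i² and subtract eq 1 (k_i ≔ ‖A_i‖²−L_i²)
k_1 = 64.0000+64.0000−22.2500 = 105.7500
eq1−eq2 → [0.0000  8.0000]·P = 44.0000
eq1−eq3 → [8.0000  16.0000]·P = 120.0000
eq1−eq4 → [0.0000  16.0000]·P = 88.0000
2×2 solve → P = (4.0000, 5.5000)
check cable 4: ‖A_4−P‖² = 46.2500 ≈ L_4² = 46.2500 ✓

(4.0000, 5.5000)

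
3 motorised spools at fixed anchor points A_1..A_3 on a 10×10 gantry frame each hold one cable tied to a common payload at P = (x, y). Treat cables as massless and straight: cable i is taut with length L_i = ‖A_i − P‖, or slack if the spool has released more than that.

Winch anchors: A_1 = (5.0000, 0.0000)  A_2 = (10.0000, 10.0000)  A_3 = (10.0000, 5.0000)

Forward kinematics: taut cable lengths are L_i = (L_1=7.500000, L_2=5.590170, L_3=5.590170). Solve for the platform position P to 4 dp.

each cable: (A_i−P)·(A_i−P) = L_i²; let q_i = ‖A_i‖²−L_i²
q_1 = 25.0000+0.0000−56.2500 = -31.2500
row 1: -10.0000x − 20.0000y = -200.0000  (q_2=168.7500)
row 2: -10.0000x − 10.0000y = -125.0000  (q_3=93.7500)
Cramer on rows 1–2 → x = 5.0000, y = 7.5000

(5.0000, 7.5000)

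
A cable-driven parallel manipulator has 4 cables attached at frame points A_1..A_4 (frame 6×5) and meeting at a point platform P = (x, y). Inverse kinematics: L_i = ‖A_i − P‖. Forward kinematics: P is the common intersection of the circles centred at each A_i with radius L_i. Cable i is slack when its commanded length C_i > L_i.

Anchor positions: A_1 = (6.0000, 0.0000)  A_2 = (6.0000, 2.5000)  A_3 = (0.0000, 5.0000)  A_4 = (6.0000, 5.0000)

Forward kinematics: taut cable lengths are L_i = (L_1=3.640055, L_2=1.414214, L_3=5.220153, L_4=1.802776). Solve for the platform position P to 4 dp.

(5.0000, 3.5000)

each cable: (A_i−P)·(A_i−P) = L_i²; let q_i = ‖A_i‖²−L_i²
q_1 = 36.0000+0.0000−13.2500 = 22.7500
row 1: 0.0000x − 5.0000y = -17.5000  (q_2=40.2500)
row 2: 12.0000x − 10.0000y = 25.0000  (q_3=-2.2500)
row 3: 0.0000x − 10.0000y = -35.0000  (q_4=57.7500)
Cramer on rows 1–2 → x = 5.0000, y = 3.5000
check cable 4: ‖A_4−P‖² = 3.2500 ≈ L_4² = 3.2500 ✓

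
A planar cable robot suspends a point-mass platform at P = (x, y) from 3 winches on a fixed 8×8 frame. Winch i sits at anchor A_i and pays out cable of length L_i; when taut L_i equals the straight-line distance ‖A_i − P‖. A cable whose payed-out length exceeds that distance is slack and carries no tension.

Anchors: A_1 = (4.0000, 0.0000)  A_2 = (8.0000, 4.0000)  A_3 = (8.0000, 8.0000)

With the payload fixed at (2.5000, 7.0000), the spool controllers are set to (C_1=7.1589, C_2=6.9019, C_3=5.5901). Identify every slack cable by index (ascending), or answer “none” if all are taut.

2

i=1: geometric 7.1589 vs commanded 7.1589 ⇒ taut
i=2: geometric 6.2650 vs commanded 6.9019 ⇒ slack
i=3: geometric 5.5902 vs commanded 5.5901 ⇒ taut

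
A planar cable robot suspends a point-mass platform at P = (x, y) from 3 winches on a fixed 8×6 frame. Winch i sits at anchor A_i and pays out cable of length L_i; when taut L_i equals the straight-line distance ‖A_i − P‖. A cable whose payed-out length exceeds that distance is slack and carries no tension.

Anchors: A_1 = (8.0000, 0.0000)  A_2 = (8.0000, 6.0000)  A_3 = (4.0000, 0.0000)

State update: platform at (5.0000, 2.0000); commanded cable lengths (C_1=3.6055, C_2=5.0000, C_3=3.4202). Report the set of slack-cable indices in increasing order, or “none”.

i=1: geometric 3.6056 vs commanded 3.6055 ⇒ taut
i=2: geometric 5.0000 vs commanded 5.0000 ⇒ taut
i=3: geometric 2.2361 vs commanded 3.4202 ⇒ slack

3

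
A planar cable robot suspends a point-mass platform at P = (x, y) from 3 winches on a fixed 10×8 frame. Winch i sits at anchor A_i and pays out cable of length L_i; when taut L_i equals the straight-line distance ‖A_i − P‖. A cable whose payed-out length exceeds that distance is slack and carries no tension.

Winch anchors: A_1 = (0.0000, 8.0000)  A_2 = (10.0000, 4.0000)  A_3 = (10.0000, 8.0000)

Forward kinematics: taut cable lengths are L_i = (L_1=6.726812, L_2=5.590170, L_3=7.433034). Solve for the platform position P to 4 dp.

(4.5000, 3.0000)

expand ‖A_i−P‖²=L_i² and subtract eq 1 (c_i ≔ ‖A_i‖²−L_i²)
c_1 = 0.0000+64.0000−45.2500 = 18.7500
eq1−eq2 → [-20.0000  8.0000]·P = -66.0000
eq1−eq3 → [-20.0000  0.0000]·P = -90.0000
2×2 solve → P = (4.5000, 3.0000)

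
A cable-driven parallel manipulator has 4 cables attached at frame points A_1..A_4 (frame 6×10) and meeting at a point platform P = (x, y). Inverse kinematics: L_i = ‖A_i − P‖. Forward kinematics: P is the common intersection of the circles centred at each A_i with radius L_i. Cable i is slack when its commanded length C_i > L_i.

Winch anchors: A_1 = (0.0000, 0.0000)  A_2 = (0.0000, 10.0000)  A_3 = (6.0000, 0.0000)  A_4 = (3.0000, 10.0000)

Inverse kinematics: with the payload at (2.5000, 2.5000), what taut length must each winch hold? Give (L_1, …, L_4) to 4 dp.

(3.5355, 7.9057, 4.3012, 7.5166)

L_1: Δ = A_1−P = (-2.5000, -2.5000) → ‖Δ‖ = √12.5000 = 3.5355
L_2: Δ = A_2−P = (-2.5000, 7.5000) → ‖Δ‖ = √62.5000 = 7.9057
L_3: Δ = A_3−P = (3.5000, -2.5000) → ‖Δ‖ = √18.5000 = 4.3012
L_4: Δ = A_4−P = (0.5000, 7.5000) → ‖Δ‖ = √56.5000 = 7.5166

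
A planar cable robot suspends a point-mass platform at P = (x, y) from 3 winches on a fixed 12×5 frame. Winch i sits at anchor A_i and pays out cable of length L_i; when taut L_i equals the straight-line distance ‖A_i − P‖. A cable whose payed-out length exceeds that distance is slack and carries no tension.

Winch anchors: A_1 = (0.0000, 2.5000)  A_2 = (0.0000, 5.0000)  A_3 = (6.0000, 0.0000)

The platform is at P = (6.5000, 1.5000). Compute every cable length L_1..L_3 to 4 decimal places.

(6.5765, 7.3824, 1.5811)

cable 1: Δx=-6.5000, Δy=1.0000; L_1 = √(Δx²+Δy²) = 6.5765
cable 2: Δx=-6.5000, Δy=3.5000; L_2 = √(Δx²+Δy²) = 7.3824
cable 3: Δx=-0.5000, Δy=-1.5000; L_3 = √(Δx²+Δy²) = 1.5811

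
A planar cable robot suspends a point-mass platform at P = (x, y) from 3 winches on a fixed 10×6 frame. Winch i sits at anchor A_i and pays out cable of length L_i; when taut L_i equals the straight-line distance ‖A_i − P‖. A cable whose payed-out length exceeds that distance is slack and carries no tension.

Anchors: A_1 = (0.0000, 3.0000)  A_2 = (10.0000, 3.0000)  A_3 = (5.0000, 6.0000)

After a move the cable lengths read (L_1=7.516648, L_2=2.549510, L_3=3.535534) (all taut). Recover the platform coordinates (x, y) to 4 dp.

each cable: (A_i−P)·(A_i−P) = L_i²; let q_i = ‖A_i‖²−L_i²
q_1 = 0.0000+9.0000−56.5000 = -47.5000
row 1: -20.0000x + 0.0000y = -150.0000  (q_2=102.5000)
row 2: -10.0000x − 6.0000y = -96.0000  (q_3=48.5000)
Cramer on rows 1–2 → x = 7.5000, y = 3.5000

(7.5000, 3.5000)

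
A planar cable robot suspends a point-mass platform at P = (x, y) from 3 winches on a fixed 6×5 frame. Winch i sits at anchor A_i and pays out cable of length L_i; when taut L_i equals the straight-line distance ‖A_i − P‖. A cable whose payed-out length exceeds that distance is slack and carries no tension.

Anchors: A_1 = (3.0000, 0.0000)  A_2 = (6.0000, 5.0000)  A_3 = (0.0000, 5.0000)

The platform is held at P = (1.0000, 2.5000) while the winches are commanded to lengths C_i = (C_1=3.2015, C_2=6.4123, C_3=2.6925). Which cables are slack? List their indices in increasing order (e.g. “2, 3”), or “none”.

2

cable 1: √((2.0000)²+(-2.5000)²)=3.2016, C_1=3.2015: taut
cable 2: √((5.0000)²+(2.5000)²)=5.5902, C_2=6.4123: slack
cable 3: √((-1.0000)²+(2.5000)²)=2.6926, C_3=2.6925: taut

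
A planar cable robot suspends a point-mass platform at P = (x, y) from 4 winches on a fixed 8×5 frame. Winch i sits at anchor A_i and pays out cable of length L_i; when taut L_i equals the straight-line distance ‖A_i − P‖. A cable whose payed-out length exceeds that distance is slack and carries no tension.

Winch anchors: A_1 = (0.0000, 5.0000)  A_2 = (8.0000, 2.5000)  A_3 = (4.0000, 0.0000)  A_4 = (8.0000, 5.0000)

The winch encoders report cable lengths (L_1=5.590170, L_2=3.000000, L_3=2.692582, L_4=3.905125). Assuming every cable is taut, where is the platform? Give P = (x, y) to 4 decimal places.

expand ‖A_i−P‖²=L_i² and subtract eq 1 (q_i ≔ ‖A_i‖²−L_i²)
q_1 = 0.0000+25.0000−31.2500 = -6.2500
eq1−eq2 → [-16.0000  5.0000]·P = -67.5000
eq1−eq3 → [-8.0000  10.0000]·P = -15.0000
eq1−eq4 → [-16.0000  0.0000]·P = -80.0000
2×2 solve → P = (5.0000, 2.5000)
check cable 4: ‖A_4−P‖² = 15.2500 ≈ L_4² = 15.2500 ✓

(5.0000, 2.5000)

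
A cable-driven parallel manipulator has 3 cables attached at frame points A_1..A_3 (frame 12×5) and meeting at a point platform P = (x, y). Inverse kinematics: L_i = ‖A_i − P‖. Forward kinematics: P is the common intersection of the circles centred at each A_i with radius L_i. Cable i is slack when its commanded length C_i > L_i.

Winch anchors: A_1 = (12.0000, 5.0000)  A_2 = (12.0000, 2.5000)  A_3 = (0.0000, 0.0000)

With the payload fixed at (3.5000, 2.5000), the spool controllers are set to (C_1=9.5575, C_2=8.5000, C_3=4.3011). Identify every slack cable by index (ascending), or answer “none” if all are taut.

cable 1: L_1 = ‖A_1−P‖ = 8.8600;  C_1 = 9.5575 → slack
cable 2: L_2 = ‖A_2−P‖ = 8.5000;  C_2 = 8.5000 → taut
cable 3: L_3 = ‖A_3−P‖ = 4.3012;  C_3 = 4.3011 → taut

1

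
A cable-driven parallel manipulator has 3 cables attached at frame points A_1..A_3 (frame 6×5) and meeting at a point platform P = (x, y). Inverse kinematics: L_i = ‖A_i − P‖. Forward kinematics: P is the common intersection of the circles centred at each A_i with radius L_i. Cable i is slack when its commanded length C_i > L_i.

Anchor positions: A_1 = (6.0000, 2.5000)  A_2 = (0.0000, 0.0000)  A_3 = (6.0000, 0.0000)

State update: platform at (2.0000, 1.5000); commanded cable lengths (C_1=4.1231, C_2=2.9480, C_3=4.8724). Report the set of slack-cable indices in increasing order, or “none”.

2, 3

cable 1: L_1 = ‖A_1−P‖ = 4.1231;  C_1 = 4.1231 → taut
cable 2: L_2 = ‖A_2−P‖ = 2.5000;  C_2 = 2.9480 → slack
cable 3: L_3 = ‖A_3−P‖ = 4.2720;  C_3 = 4.8724 → slack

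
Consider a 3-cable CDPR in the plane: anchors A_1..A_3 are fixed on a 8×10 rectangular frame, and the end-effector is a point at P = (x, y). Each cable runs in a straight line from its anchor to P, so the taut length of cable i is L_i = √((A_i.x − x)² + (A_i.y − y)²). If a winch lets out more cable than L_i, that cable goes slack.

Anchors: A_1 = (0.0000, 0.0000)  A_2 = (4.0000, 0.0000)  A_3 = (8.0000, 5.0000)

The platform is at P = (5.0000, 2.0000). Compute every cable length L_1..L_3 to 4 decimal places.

(5.3852, 2.2361, 4.2426)

L_1: Δ = A_1−P = (-5.0000, -2.0000) → ‖Δ‖ = √29.0000 = 5.3852
L_2: Δ = A_2−P = (-1.0000, -2.0000) → ‖Δ‖ = √5.0000 = 2.2361
L_3: Δ = A_3−P = (3.0000, 3.0000) → ‖Δ‖ = √18.0000 = 4.2426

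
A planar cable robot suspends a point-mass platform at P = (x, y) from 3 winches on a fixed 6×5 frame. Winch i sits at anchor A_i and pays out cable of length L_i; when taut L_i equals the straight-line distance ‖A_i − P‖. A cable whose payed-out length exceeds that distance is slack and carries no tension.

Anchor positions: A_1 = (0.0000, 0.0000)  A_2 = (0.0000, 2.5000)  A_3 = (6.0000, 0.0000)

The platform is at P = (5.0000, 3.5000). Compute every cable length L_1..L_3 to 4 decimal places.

(6.1033, 5.0990, 3.6401)

cable 1: Δx=-5.0000, Δy=-3.5000; L_1 = √(Δx²+Δy²) = 6.1033
cable 2: Δx=-5.0000, Δy=-1.0000; L_2 = √(Δx²+Δy²) = 5.0990
cable 3: Δx=1.0000, Δy=-3.5000; L_3 = √(Δx²+Δy²) = 3.6401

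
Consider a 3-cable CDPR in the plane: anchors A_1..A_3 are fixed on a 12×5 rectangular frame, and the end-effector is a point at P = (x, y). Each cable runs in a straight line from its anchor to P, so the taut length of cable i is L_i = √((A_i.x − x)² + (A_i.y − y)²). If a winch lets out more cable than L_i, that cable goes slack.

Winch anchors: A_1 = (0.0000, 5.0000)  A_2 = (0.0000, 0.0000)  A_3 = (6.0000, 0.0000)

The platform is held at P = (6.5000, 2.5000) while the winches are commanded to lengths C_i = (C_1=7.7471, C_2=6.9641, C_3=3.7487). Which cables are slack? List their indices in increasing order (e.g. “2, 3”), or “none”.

1, 3

i=1: geometric 6.9642 vs commanded 7.7471 ⇒ slack
i=2: geometric 6.9642 vs commanded 6.9641 ⇒ taut
i=3: geometric 2.5495 vs commanded 3.7487 ⇒ slack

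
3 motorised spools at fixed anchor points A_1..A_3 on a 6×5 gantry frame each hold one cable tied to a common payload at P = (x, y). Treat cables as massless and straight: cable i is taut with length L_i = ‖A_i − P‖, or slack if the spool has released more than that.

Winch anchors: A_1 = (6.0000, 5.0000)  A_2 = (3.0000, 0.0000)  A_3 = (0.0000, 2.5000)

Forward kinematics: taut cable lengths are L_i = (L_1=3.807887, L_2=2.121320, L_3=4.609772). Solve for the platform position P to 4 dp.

(4.5000, 1.5000)

expand ‖A_i−P‖²=L_i² and subtract eq 1 (q_i ≔ ‖A_i‖²−L_i²)
q_1 = 36.0000+25.0000−14.5000 = 46.5000
eq1−eq2 → [6.0000  10.0000]·P = 42.0000
eq1−eq3 → [12.0000  5.0000]·P = 61.5000
2×2 solve → P = (4.5000, 1.5000)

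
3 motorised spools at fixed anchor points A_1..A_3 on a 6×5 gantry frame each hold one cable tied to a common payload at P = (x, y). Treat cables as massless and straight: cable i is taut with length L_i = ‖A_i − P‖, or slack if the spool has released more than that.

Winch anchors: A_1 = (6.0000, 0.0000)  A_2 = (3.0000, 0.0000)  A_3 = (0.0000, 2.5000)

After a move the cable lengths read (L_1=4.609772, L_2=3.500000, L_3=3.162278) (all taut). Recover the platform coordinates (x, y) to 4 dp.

(3.0000, 3.5000)

circle eqns → linear via eq_j − eq_1; set q_j = A_j·A_j − L_j²
q_1 = 36.0000+0.0000−21.2500 = 14.7500
6.0000·x + 0.0000·y = q_1−q_2 = 18.0000
12.0000·x − 5.0000·y = q_1−q_3 = 18.5000
solve first two rows → x=3.0000, y=3.5000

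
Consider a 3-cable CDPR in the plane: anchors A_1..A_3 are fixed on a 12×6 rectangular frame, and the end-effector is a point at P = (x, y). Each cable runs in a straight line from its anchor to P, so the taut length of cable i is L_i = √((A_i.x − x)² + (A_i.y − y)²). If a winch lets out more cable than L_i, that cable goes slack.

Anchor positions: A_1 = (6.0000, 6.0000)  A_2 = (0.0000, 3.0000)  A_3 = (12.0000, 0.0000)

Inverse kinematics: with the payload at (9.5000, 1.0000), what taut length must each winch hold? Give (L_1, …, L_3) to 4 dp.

L_1: Δ = A_1−P = (-3.5000, 5.0000) → ‖Δ‖ = √37.2500 = 6.1033
L_2: Δ = A_2−P = (-9.5000, 2.0000) → ‖Δ‖ = √94.2500 = 9.7082
L_3: Δ = A_3−P = (2.5000, -1.0000) → ‖Δ‖ = √7.2500 = 2.6926

(6.1033, 9.7082, 2.6926)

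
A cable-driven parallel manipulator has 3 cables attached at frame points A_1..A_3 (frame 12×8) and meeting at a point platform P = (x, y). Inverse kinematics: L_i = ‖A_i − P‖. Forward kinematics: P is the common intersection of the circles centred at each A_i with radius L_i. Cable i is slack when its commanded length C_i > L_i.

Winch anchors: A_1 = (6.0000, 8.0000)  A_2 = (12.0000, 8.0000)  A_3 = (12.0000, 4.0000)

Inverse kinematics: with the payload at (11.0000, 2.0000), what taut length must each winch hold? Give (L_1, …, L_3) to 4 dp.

L_1: Δ = A_1−P = (-5.0000, 6.0000) → ‖Δ‖ = √61.0000 = 7.8102
L_2: Δ = A_2−P = (1.0000, 6.0000) → ‖Δ‖ = √37.0000 = 6.0828
L_3: Δ = A_3−P = (1.0000, 2.0000) → ‖Δ‖ = √5.0000 = 2.2361

(7.8102, 6.0828, 2.2361)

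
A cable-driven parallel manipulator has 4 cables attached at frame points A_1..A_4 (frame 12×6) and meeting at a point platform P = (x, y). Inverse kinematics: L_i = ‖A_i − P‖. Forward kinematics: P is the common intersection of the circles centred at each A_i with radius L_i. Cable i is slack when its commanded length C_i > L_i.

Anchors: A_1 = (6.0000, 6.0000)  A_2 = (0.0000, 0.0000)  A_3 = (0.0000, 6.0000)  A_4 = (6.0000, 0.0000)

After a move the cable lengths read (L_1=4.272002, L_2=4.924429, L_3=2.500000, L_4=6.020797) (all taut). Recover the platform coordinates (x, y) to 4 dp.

(2.0000, 4.5000)

each cable: (A_i−P)·(A_i−P) = L_i²; let q_i = ‖A_i‖²−L_i²
q_1 = 36.0000+36.0000−18.2500 = 53.7500
row 1: 12.0000x + 12.0000y = 78.0000  (q_2=-24.2500)
row 2: 12.0000x + 0.0000y = 24.0000  (q_3=29.7500)
row 3: 0.0000x + 12.0000y = 54.0000  (q_4=-0.2500)
Cramer on rows 1–2 → x = 2.0000, y = 4.5000
check cable 4: ‖A_4−P‖² = 36.2500 ≈ L_4² = 36.2500 ✓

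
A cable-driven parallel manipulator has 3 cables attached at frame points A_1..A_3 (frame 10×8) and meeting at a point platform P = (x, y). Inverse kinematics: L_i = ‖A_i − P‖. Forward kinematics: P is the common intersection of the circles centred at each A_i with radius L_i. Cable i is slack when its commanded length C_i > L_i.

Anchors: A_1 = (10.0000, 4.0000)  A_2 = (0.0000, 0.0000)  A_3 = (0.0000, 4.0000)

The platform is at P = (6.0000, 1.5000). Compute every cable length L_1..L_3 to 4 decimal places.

L_1 = √((10.0000−6.0000)² + (4.0000−1.5000)²) = 4.7170
L_2 = √((0.0000−6.0000)² + (0.0000−1.5000)²) = 6.1847
L_3 = √((0.0000−6.0000)² + (4.0000−1.5000)²) = 6.5000

(4.7170, 6.1847, 6.5000)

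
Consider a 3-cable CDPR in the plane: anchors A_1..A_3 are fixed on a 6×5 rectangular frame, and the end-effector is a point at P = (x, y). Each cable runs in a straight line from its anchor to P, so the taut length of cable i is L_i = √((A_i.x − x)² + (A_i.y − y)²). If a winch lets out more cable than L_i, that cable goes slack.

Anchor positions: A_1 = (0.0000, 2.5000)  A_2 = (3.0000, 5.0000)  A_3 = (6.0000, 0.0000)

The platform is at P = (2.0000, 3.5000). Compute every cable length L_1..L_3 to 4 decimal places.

L_1 = √((0.0000−2.0000)² + (2.5000−3.5000)²) = 2.2361
L_2 = √((3.0000−2.0000)² + (5.0000−3.5000)²) = 1.8028
L_3 = √((6.0000−2.0000)² + (0.0000−3.5000)²) = 5.3151

(2.2361, 1.8028, 5.3151)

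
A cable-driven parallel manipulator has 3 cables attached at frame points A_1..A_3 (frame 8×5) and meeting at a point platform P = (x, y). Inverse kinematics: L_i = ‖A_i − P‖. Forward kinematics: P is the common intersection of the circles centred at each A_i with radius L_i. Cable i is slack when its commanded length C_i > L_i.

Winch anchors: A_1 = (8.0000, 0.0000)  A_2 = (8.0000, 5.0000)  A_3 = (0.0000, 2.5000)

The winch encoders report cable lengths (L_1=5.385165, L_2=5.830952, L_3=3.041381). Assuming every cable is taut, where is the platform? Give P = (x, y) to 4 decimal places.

(3.0000, 2.0000)

expand ‖A_i−P‖²=L_i² and subtract eq 1 (c_i ≔ ‖A_i‖²−L_i²)
c_1 = 64.0000+0.0000−29.0000 = 35.0000
eq1−eq2 → [0.0000  -10.0000]·P = -20.0000
eq1−eq3 → [16.0000  -5.0000]·P = 38.0000
2×2 solve → P = (3.0000, 2.0000)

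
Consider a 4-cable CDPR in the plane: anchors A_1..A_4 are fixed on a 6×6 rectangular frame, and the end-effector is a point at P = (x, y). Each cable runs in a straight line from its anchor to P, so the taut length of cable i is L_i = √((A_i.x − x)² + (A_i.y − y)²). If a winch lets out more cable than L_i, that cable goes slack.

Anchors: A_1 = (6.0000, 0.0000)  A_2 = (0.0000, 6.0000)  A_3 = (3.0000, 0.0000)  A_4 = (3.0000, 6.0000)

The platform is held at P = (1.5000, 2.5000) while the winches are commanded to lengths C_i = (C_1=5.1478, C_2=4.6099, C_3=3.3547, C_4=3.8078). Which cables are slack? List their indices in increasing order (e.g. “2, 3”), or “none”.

2, 3

cable 1: L_1 = ‖A_1−P‖ = 5.1478;  C_1 = 5.1478 → taut
cable 2: L_2 = ‖A_2−P‖ = 3.8079;  C_2 = 4.6099 → slack
cable 3: L_3 = ‖A_3−P‖ = 2.9155;  C_3 = 3.3547 → slack
cable 4: L_4 = ‖A_4−P‖ = 3.8079;  C_4 = 3.8078 → taut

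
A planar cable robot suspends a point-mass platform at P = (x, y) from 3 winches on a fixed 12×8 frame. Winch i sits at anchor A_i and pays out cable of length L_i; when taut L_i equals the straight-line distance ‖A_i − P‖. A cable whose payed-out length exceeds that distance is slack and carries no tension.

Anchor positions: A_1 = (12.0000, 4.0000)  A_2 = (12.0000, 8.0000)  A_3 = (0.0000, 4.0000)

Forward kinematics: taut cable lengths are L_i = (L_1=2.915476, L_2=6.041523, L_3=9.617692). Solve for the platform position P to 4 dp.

expand ‖A_i−P‖²=L_i² and subtract eq 1 (k_i ≔ ‖A_i‖²−L_i²)
k_1 = 144.0000+16.0000−8.5000 = 151.5000
eq1−eq2 → [0.0000  -8.0000]·P = -20.0000
eq1−eq3 → [24.0000  0.0000]·P = 228.0000
2×2 solve → P = (9.5000, 2.5000)

(9.5000, 2.5000)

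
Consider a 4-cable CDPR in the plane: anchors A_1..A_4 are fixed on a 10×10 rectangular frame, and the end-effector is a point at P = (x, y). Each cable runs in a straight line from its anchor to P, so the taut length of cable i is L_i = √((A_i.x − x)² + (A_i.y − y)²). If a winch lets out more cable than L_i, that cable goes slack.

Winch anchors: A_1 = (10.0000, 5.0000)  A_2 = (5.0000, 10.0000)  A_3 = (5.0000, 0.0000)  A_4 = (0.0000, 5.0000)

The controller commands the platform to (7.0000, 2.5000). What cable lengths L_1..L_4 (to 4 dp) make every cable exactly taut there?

(3.9051, 7.7621, 3.2016, 7.4330)

L_1 = √((10.0000−7.0000)² + (5.0000−2.5000)²) = 3.9051
L_2 = √((5.0000−7.0000)² + (10.0000−2.5000)²) = 7.7621
L_3 = √((5.0000−7.0000)² + (0.0000−2.5000)²) = 3.2016
L_4 = √((0.0000−7.0000)² + (5.0000−2.5000)²) = 7.4330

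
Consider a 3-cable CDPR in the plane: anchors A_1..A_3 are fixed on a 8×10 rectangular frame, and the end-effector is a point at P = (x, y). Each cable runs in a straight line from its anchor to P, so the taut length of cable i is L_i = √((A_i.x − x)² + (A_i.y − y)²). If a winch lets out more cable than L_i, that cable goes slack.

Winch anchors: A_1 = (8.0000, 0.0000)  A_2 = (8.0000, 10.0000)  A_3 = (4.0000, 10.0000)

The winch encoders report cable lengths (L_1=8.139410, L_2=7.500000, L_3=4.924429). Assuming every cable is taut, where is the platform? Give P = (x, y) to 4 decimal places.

circle eqns → linear via eq_j − eq_1; set q_j = A_j·A_j − L_j²
q_1 = 64.0000+0.0000−66.2500 = -2.2500
0.0000·x − 20.0000·y = q_1−q_2 = -110.0000
8.0000·x − 20.0000·y = q_1−q_3 = -94.0000
solve first two rows → x=2.0000, y=5.5000

(2.0000, 5.5000)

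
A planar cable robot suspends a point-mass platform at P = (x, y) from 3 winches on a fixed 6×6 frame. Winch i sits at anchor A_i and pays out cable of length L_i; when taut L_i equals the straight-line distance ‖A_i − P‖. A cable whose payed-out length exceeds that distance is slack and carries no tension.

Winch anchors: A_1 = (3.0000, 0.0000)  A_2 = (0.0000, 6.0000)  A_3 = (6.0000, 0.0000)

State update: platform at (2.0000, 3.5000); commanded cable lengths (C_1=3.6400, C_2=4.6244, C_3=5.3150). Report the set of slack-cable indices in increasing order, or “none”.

2

cable 1: √((1.0000)²+(-3.5000)²)=3.6401, C_1=3.6400: taut
cable 2: √((-2.0000)²+(2.5000)²)=3.2016, C_2=4.6244: slack
cable 3: √((4.0000)²+(-3.5000)²)=5.3151, C_3=5.3150: taut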